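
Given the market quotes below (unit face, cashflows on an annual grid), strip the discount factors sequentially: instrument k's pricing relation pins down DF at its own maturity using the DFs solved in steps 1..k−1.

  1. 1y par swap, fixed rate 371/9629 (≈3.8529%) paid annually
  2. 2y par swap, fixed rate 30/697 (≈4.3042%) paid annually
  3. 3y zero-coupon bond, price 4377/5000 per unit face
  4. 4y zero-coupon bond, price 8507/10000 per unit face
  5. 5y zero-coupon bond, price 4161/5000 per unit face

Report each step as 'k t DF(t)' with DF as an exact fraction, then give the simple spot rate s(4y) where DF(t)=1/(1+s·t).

step 1 [1y] swap r/1=371/9629: DF=(1 − 371/9629·(0))/(1+371/9629) = 9629/10000 ≈ 0.962900
step 2 [2y] swap r/1=30/697: DF=(1 − 30/697·(0.962900))/(1+30/697) = 919/1000 ≈ 0.919000
step 3 [3y] zero: DF = P = 4377/5000 ≈ 0.875400
step 4 [4y] zero: DF = P = 8507/10000 ≈ 0.850700
step 5 [5y] zero: DF = P = 4161/5000 ≈ 0.832200

1 1 9629/10000
2 2 919/1000
3 3 4377/5000
4 4 8507/10000
5 5 4161/5000
s(4y) = (1/(8507/10000) − 1)/(4) = 1493/34028 ≈ 4.3876%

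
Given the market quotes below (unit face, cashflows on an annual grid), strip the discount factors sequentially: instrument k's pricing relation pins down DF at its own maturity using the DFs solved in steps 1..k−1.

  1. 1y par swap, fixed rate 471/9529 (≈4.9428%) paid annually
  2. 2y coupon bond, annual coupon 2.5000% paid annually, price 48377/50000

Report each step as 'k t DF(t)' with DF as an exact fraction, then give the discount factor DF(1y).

1 1 9529/10000
2 2 9207/10000
DF(1y) = 9529/10000 ≈ 0.952900

step 1 [1y] swap r/1=471/9529: DF=(1 − 471/9529·(0))/(1+471/9529) = 9529/10000 ≈ 0.952900
step 2 [2y] bond c/1=1/40: DF=(48377/50000 − 1/40·(0.952900))/(1+1/40) = 9207/10000 ≈ 0.920700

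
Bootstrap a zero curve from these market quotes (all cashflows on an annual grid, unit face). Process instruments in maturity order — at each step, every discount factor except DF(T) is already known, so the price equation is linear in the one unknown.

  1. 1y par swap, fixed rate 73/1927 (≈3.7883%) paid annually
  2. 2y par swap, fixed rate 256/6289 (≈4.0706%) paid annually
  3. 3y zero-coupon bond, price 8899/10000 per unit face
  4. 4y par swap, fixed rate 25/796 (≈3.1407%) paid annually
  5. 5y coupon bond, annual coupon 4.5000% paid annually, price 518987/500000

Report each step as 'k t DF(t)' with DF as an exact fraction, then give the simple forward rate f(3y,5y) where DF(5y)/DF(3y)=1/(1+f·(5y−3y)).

step 1 [1y] swap r/1=73/1927: DF=(1 − 73/1927·(0))/(1+73/1927) = 1927/2000 ≈ 0.963500
step 2 [2y] swap r/1=256/6289: DF=(1 − 256/6289·(0.963500))/(1+256/6289) = 577/625 ≈ 0.923200
step 3 [3y] zero: DF = P = 8899/10000 ≈ 0.889900
step 4 [4y] swap r/1=25/796: DF=(1 − 25/796·(0.963500+0.923200+0.889900))/(1+25/796) = 177/200 ≈ 0.885000
step 5 [5y] bond c/1=9/200: DF=(518987/500000 − 9/200·(0.963500+0.923200+0.889900+0.885000))/(1+9/200) = 2089/2500 ≈ 0.835600

1 1 1927/2000
2 2 577/625
3 3 8899/10000
4 4 177/200
5 5 2089/2500
f(3y,5y) = ((8899/10000)/(2089/2500) − 1)/(2) = 543/16712 ≈ 3.2492%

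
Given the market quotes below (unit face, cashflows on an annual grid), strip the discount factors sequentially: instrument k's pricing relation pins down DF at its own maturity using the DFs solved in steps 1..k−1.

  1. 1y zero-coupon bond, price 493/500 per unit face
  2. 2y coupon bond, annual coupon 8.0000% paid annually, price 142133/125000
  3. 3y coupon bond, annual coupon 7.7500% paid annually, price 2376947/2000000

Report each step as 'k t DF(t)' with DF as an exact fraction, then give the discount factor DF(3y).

step 1 [1y] zero: DF = P = 493/500 ≈ 0.986000
step 2 [2y] bond c/1=2/25: DF=(142133/125000 − 2/25·(0.986000))/(1+2/25) = 4899/5000 ≈ 0.979800
step 3 [3y] bond c/1=31/400: DF=(2376947/2000000 − 31/400·(0.986000+0.979800))/(1+31/400) = 601/625 ≈ 0.961600

1 1 493/500
2 2 4899/5000
3 3 601/625
DF(3y) = 601/625 ≈ 0.961600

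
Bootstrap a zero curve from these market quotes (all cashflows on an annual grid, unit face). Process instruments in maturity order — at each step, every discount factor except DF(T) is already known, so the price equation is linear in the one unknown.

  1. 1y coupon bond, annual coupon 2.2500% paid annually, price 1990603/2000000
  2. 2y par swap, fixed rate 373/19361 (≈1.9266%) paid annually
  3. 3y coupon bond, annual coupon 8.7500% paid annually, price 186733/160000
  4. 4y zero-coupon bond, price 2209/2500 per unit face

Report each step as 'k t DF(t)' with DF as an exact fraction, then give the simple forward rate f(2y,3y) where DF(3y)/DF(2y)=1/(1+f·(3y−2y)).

step 1 [1y] bond c/1=9/400: DF=(1990603/2000000 − 9/400·(0))/(1+9/400) = 4867/5000 ≈ 0.973400
step 2 [2y] swap r/1=373/19361: DF=(1 − 373/19361·(0.973400))/(1+373/19361) = 9627/10000 ≈ 0.962700
step 3 [3y] bond c/1=7/80: DF=(186733/160000 − 7/80·(0.973400+0.962700))/(1+7/80) = 4587/5000 ≈ 0.917400
step 4 [4y] zero: DF = P = 2209/2500 ≈ 0.883600

1 1 4867/5000
2 2 9627/10000
3 3 4587/5000
4 4 2209/2500
f(2y,3y) = ((9627/10000)/(4587/5000) − 1)/(1) = 151/3058 ≈ 4.9379%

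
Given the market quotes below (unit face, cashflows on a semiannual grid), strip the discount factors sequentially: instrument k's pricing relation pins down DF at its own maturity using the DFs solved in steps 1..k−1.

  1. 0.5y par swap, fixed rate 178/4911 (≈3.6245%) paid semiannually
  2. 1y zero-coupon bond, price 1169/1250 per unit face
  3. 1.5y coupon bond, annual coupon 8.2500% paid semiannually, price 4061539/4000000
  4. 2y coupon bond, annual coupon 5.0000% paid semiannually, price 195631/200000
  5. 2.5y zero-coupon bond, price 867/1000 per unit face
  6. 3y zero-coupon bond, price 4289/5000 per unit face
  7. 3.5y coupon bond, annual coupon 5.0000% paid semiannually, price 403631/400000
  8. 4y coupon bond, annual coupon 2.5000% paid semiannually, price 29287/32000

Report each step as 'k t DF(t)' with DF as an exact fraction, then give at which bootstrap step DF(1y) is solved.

step 1 [0.5y] swap r/2=89/4911: DF=(1 − 89/4911·(0))/(1+89/4911) = 4911/5000 ≈ 0.982200
step 2 [1y] zero: DF = P = 1169/1250 ≈ 0.935200
step 3 [1.5y] bond c/2=33/800: DF=(4061539/4000000 − 33/800·(0.982200+0.935200))/(1+33/800) = 562/625 ≈ 0.899200
step 4 [2y] bond c/2=1/40: DF=(195631/200000 − 1/40·(0.982200+0.935200+0.899200))/(1+1/40) = 1107/1250 ≈ 0.885600
step 5 [2.5y] zero: DF = P = 867/1000 ≈ 0.867000
step 6 [3y] zero: DF = P = 4289/5000 ≈ 0.857800
step 7 [3.5y] bond c/2=1/40: DF=(403631/400000 − 1/40·(0.982200+0.935200+0.899200+0.885600+0.867000+0.857800))/(1+1/40) = 8521/10000 ≈ 0.852100
step 8 [4y] bond c/2=1/80: DF=(29287/32000 − 1/80·(0.982200+0.935200+0.899200+0.885600+0.867000+0.857800+0.852100))/(1+1/80) = 1033/1250 ≈ 0.826400

1 1/2 4911/5000
2 1 1169/1250
3 3/2 562/625
4 2 1107/1250
5 5/2 867/1000
6 3 4289/5000
7 7/2 8521/10000
8 4 1033/1250
DF(1y) is solved at step 2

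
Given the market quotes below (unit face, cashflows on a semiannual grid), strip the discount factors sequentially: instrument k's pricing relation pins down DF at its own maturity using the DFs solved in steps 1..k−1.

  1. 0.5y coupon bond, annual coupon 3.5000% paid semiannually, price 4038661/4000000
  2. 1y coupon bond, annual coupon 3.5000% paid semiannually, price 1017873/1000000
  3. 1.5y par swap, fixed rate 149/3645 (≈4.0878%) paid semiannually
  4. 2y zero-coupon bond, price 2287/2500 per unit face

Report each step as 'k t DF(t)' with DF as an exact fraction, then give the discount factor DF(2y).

1 1/2 9923/10000
2 1 9833/10000
3 3/2 2351/2500
4 2 2287/2500
DF(2y) = 2287/2500 ≈ 0.914800

step 1 [0.5y] bond c/2=7/400: DF=(4038661/4000000 − 7/400·(0))/(1+7/400) = 9923/10000 ≈ 0.992300
step 2 [1y] bond c/2=7/400: DF=(1017873/1000000 − 7/400·(0.992300))/(1+7/400) = 9833/10000 ≈ 0.983300
step 3 [1.5y] swap r/2=149/7290: DF=(1 − 149/7290·(0.992300+0.983300))/(1+149/7290) = 2351/2500 ≈ 0.940400
step 4 [2y] zero: DF = P = 2287/2500 ≈ 0.914800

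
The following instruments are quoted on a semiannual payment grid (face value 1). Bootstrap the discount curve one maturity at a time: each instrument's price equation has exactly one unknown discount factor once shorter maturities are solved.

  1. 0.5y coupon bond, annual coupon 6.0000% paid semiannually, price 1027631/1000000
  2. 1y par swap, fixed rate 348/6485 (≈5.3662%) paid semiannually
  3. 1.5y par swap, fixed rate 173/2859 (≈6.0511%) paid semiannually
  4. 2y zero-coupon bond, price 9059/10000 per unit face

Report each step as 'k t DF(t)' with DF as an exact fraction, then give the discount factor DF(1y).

step 1 [0.5y] bond c/2=3/100: DF=(1027631/1000000 − 3/100·(0))/(1+3/100) = 9977/10000 ≈ 0.997700
step 2 [1y] swap r/2=174/6485: DF=(1 − 174/6485·(0.997700))/(1+174/6485) = 4739/5000 ≈ 0.947800
step 3 [1.5y] swap r/2=173/5718: DF=(1 − 173/5718·(0.997700+0.947800))/(1+173/5718) = 1827/2000 ≈ 0.913500
step 4 [2y] zero: DF = P = 9059/10000 ≈ 0.905900

1 1/2 9977/10000
2 1 4739/5000
3 3/2 1827/2000
4 2 9059/10000
DF(1y) = 4739/5000 ≈ 0.947800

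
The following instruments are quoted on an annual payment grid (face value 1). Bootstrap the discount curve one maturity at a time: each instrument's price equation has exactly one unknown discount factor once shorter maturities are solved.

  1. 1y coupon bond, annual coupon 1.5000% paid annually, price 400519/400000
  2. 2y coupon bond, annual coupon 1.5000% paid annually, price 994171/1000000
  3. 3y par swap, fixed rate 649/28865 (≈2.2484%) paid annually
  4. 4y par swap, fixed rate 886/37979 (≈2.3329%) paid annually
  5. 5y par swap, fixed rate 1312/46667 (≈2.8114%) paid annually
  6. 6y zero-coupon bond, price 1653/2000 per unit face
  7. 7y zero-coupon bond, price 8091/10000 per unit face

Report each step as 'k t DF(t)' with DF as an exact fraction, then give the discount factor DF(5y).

1 1 1973/2000
2 2 9649/10000
3 3 9351/10000
4 4 4557/5000
5 5 543/625
6 6 1653/2000
7 7 8091/10000
DF(5y) = 543/625 ≈ 0.868800

step 1 [1y] bond c/1=3/200: DF=(400519/400000 − 3/200·(0))/(1+3/200) = 1973/2000 ≈ 0.986500
step 2 [2y] bond c/1=3/200: DF=(994171/1000000 − 3/200·(0.986500))/(1+3/200) = 9649/10000 ≈ 0.964900
step 3 [3y] swap r/1=649/28865: DF=(1 − 649/28865·(0.986500+0.964900))/(1+649/28865) = 9351/10000 ≈ 0.935100
step 4 [4y] swap r/1=886/37979: DF=(1 − 886/37979·(0.986500+0.964900+0.935100))/(1+886/37979) = 4557/5000 ≈ 0.911400
step 5 [5y] swap r/1=1312/46667: DF=(1 − 1312/46667·(0.986500+0.964900+0.935100+0.911400))/(1+1312/46667) = 543/625 ≈ 0.868800
step 6 [6y] zero: DF = P = 1653/2000 ≈ 0.826500
step 7 [7y] zero: DF = P = 8091/10000 ≈ 0.809100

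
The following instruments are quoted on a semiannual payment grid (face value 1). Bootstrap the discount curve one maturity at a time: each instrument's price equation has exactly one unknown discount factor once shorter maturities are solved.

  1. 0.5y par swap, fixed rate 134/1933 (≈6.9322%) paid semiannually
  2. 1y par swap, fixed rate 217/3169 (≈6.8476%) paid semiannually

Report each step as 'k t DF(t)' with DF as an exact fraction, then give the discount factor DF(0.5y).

1 1/2 1933/2000
2 1 9349/10000
DF(0.5y) = 1933/2000 ≈ 0.966500

step 1 [0.5y] swap r/2=67/1933: DF=(1 − 67/1933·(0))/(1+67/1933) = 1933/2000 ≈ 0.966500
step 2 [1y] swap r/2=217/6338: DF=(1 − 217/6338·(0.966500))/(1+217/6338) = 9349/10000 ≈ 0.934900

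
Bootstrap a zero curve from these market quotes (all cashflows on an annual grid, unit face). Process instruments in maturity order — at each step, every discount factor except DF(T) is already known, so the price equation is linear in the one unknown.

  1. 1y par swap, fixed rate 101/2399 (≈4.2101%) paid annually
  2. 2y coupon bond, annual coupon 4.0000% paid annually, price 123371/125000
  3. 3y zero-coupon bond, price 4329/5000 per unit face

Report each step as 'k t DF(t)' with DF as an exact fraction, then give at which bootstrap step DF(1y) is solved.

step 1 [1y] swap r/1=101/2399: DF=(1 − 101/2399·(0))/(1+101/2399) = 2399/2500 ≈ 0.959600
step 2 [2y] bond c/1=1/25: DF=(123371/125000 − 1/25·(0.959600))/(1+1/25) = 9121/10000 ≈ 0.912100
step 3 [3y] zero: DF = P = 4329/5000 ≈ 0.865800

1 1 2399/2500
2 2 9121/10000
3 3 4329/5000
DF(1y) is solved at step 1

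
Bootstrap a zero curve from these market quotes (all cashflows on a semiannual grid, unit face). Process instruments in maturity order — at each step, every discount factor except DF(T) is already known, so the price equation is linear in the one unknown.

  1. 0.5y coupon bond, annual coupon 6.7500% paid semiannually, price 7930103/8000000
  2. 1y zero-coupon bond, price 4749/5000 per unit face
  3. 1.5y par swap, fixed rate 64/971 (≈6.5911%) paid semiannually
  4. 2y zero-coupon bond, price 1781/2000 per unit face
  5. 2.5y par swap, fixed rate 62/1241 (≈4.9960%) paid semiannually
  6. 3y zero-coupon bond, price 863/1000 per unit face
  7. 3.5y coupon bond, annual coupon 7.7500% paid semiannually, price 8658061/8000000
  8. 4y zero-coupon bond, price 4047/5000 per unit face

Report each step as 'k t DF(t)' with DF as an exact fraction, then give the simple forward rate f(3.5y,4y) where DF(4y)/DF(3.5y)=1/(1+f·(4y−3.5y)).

1 1/2 9589/10000
2 1 4749/5000
3 3/2 567/625
4 2 1781/2000
5 5/2 8853/10000
6 3 863/1000
7 7/2 524/625
8 4 4047/5000
f(3.5y,4y) = ((524/625)/(4047/5000) − 1)/(1/2) = 290/4047 ≈ 7.1658%

step 1 [0.5y] bond c/2=27/800: DF=(7930103/8000000 − 27/800·(0))/(1+27/800) = 9589/10000 ≈ 0.958900
step 2 [1y] zero: DF = P = 4749/5000 ≈ 0.949800
step 3 [1.5y] swap r/2=32/971: DF=(1 − 32/971·(0.958900+0.949800))/(1+32/971) = 567/625 ≈ 0.907200
step 4 [2y] zero: DF = P = 1781/2000 ≈ 0.890500
step 5 [2.5y] swap r/2=31/1241: DF=(1 − 31/1241·(0.958900+0.949800+0.907200+0.890500))/(1+31/1241) = 8853/10000 ≈ 0.885300
step 6 [3y] zero: DF = P = 863/1000 ≈ 0.863000
step 7 [3.5y] bond c/2=31/800: DF=(8658061/8000000 − 31/800·(0.958900+0.949800+0.907200+0.890500+0.885300+0.863000))/(1+31/800) = 524/625 ≈ 0.838400
step 8 [4y] zero: DF = P = 4047/5000 ≈ 0.809400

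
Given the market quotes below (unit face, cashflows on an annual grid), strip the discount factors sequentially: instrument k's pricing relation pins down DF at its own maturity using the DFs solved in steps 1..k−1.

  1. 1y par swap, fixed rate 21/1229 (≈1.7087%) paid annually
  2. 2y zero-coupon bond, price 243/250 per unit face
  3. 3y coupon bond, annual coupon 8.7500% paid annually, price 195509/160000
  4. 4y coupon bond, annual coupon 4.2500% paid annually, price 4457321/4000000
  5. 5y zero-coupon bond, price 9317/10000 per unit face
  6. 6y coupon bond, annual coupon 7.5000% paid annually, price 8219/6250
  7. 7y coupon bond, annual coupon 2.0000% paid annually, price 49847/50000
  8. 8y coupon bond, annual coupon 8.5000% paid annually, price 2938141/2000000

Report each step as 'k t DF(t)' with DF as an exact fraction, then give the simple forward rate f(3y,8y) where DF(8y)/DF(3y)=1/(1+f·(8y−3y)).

1 1 1229/1250
2 2 243/250
3 3 9663/10000
4 4 4749/5000
5 5 9317/10000
6 6 4441/5000
7 7 4329/5000
8 8 8403/10000
f(3y,8y) = ((9663/10000)/(8403/10000) − 1)/(5) = 84/2801 ≈ 2.9989%

step 1 [1y] swap r/1=21/1229: DF=(1 − 21/1229·(0))/(1+21/1229) = 1229/1250 ≈ 0.983200
step 2 [2y] zero: DF = P = 243/250 ≈ 0.972000
step 3 [3y] bond c/1=7/80: DF=(195509/160000 − 7/80·(0.983200+0.972000))/(1+7/80) = 9663/10000 ≈ 0.966300
step 4 [4y] bond c/1=17/400: DF=(4457321/4000000 − 17/400·(0.983200+0.972000+0.966300))/(1+17/400) = 4749/5000 ≈ 0.949800
step 5 [5y] zero: DF = P = 9317/10000 ≈ 0.931700
step 6 [6y] bond c/1=3/40: DF=(8219/6250 − 3/40·(0.983200+0.972000+0.966300+0.949800+0.931700))/(1+3/40) = 4441/5000 ≈ 0.888200
step 7 [7y] bond c/1=1/50: DF=(49847/50000 − 1/50·(0.983200+0.972000+0.966300+0.949800+0.931700+0.888200))/(1+1/50) = 4329/5000 ≈ 0.865800
step 8 [8y] bond c/1=17/200: DF=(2938141/2000000 − 17/200·(0.983200+0.972000+0.966300+0.949800+0.931700+0.888200+0.865800))/(1+17/200) = 8403/10000 ≈ 0.840300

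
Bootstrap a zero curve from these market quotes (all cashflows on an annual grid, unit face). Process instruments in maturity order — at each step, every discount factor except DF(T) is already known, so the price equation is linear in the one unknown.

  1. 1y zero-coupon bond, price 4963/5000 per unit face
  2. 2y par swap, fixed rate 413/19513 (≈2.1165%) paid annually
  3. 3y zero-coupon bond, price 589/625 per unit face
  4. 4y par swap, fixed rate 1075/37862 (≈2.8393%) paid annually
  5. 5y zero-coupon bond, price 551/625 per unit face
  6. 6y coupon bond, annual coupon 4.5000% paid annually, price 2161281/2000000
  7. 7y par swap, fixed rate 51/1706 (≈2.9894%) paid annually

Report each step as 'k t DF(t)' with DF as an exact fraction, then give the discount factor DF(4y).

1 1 4963/5000
2 2 9587/10000
3 3 589/625
4 4 357/400
5 5 551/625
6 6 8331/10000
7 7 8113/10000
DF(4y) = 357/400 ≈ 0.892500

step 1 [1y] zero: DF = P = 4963/5000 ≈ 0.992600
step 2 [2y] swap r/1=413/19513: DF=(1 − 413/19513·(0.992600))/(1+413/19513) = 9587/10000 ≈ 0.958700
step 3 [3y] zero: DF = P = 589/625 ≈ 0.942400
step 4 [4y] swap r/1=1075/37862: DF=(1 − 1075/37862·(0.992600+0.958700+0.942400))/(1+1075/37862) = 357/400 ≈ 0.892500
step 5 [5y] zero: DF = P = 551/625 ≈ 0.881600
step 6 [6y] bond c/1=9/200: DF=(2161281/2000000 − 9/200·(0.992600+0.958700+0.942400+0.892500+0.881600))/(1+9/200) = 8331/10000 ≈ 0.833100
step 7 [7y] swap r/1=51/1706: DF=(1 − 51/1706·(0.992600+0.958700+0.942400+0.892500+0.881600+0.833100))/(1+51/1706) = 8113/10000 ≈ 0.811300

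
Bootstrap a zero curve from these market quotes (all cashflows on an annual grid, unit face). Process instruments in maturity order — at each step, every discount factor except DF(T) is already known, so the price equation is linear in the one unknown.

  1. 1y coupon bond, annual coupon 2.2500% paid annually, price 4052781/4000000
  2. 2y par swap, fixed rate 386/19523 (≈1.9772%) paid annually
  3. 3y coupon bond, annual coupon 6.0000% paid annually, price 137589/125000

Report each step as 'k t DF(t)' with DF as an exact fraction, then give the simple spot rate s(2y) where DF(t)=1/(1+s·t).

step 1 [1y] bond c/1=9/400: DF=(4052781/4000000 − 9/400·(0))/(1+9/400) = 9909/10000 ≈ 0.990900
step 2 [2y] swap r/1=386/19523: DF=(1 − 386/19523·(0.990900))/(1+386/19523) = 4807/5000 ≈ 0.961400
step 3 [3y] bond c/1=3/50: DF=(137589/125000 − 3/50·(0.990900+0.961400))/(1+3/50) = 9279/10000 ≈ 0.927900

1 1 9909/10000
2 2 4807/5000
3 3 9279/10000
s(2y) = (1/(4807/5000) − 1)/(2) = 193/9614 ≈ 2.0075%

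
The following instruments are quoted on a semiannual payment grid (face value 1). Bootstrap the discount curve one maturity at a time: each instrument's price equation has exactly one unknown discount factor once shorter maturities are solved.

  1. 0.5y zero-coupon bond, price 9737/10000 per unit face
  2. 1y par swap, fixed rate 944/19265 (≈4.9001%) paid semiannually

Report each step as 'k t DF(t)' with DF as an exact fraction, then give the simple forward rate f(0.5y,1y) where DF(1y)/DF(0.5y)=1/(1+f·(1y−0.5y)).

step 1 [0.5y] zero: DF = P = 9737/10000 ≈ 0.973700
step 2 [1y] swap r/2=472/19265: DF=(1 − 472/19265·(0.973700))/(1+472/19265) = 1191/1250 ≈ 0.952800

1 1/2 9737/10000
2 1 1191/1250
f(0.5y,1y) = ((9737/10000)/(1191/1250) − 1)/(1/2) = 209/4764 ≈ 4.3871%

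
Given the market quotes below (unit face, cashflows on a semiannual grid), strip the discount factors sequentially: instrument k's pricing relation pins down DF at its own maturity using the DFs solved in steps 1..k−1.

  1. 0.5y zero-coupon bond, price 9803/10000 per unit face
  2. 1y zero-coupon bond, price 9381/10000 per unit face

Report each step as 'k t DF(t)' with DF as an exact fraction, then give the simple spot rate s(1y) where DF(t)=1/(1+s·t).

1 1/2 9803/10000
2 1 9381/10000
s(1y) = (1/(9381/10000) − 1)/(1) = 619/9381 ≈ 6.5984%

step 1 [0.5y] zero: DF = P = 9803/10000 ≈ 0.980300
step 2 [1y] zero: DF = P = 9381/10000 ≈ 0.938100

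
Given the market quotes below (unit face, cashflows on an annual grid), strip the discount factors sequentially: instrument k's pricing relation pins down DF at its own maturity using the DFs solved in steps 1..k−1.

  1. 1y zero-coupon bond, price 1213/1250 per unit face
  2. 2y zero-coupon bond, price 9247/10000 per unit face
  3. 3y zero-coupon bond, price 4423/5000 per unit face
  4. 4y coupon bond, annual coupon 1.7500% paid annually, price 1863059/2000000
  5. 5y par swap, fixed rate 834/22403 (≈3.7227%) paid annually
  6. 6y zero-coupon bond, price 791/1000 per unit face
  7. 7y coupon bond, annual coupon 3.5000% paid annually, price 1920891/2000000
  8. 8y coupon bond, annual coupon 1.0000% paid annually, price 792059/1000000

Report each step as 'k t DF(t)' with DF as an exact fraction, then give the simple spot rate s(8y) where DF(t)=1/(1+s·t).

step 1 [1y] zero: DF = P = 1213/1250 ≈ 0.970400
step 2 [2y] zero: DF = P = 9247/10000 ≈ 0.924700
step 3 [3y] zero: DF = P = 4423/5000 ≈ 0.884600
step 4 [4y] bond c/1=7/400: DF=(1863059/2000000 − 7/400·(0.970400+0.924700+0.884600))/(1+7/400) = 8677/10000 ≈ 0.867700
step 5 [5y] swap r/1=834/22403: DF=(1 − 834/22403·(0.970400+0.924700+0.884600+0.867700))/(1+834/22403) = 2083/2500 ≈ 0.833200
step 6 [6y] zero: DF = P = 791/1000 ≈ 0.791000
step 7 [7y] bond c/1=7/200: DF=(1920891/2000000 − 7/200·(0.970400+0.924700+0.884600+0.867700+0.833200+0.791000))/(1+7/200) = 7497/10000 ≈ 0.749700
step 8 [8y] bond c/1=1/100: DF=(792059/1000000 − 1/100·(0.970400+0.924700+0.884600+0.867700+0.833200+0.791000+0.749700))/(1+1/100) = 3623/5000 ≈ 0.724600

1 1 1213/1250
2 2 9247/10000
3 3 4423/5000
4 4 8677/10000
5 5 2083/2500
6 6 791/1000
7 7 7497/10000
8 8 3623/5000
s(8y) = (1/(3623/5000) − 1)/(8) = 1377/28984 ≈ 4.7509%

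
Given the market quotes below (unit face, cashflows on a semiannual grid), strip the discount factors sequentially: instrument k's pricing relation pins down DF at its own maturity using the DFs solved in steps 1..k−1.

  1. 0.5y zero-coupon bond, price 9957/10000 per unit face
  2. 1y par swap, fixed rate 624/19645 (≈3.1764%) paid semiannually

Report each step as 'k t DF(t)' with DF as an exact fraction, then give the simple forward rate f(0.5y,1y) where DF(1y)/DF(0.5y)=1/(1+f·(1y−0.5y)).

step 1 [0.5y] zero: DF = P = 9957/10000 ≈ 0.995700
step 2 [1y] swap r/2=312/19645: DF=(1 − 312/19645·(0.995700))/(1+312/19645) = 1211/1250 ≈ 0.968800

1 1/2 9957/10000
2 1 1211/1250
f(0.5y,1y) = ((9957/10000)/(1211/1250) − 1)/(1/2) = 269/4844 ≈ 5.5533%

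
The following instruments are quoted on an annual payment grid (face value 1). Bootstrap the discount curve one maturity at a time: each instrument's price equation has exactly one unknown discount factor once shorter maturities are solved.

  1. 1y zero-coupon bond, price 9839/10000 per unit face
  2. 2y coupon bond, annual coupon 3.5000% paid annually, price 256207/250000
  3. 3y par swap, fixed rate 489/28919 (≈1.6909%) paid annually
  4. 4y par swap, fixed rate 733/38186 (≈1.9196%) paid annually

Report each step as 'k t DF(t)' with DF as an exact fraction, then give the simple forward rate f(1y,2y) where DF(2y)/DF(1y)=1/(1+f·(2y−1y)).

1 1 9839/10000
2 2 9569/10000
3 3 9511/10000
4 4 9267/10000
f(1y,2y) = ((9839/10000)/(9569/10000) − 1)/(1) = 270/9569 ≈ 2.8216%

step 1 [1y] zero: DF = P = 9839/10000 ≈ 0.983900
step 2 [2y] bond c/1=7/200: DF=(256207/250000 − 7/200·(0.983900))/(1+7/200) = 9569/10000 ≈ 0.956900
step 3 [3y] swap r/1=489/28919: DF=(1 − 489/28919·(0.983900+0.956900))/(1+489/28919) = 9511/10000 ≈ 0.951100
step 4 [4y] swap r/1=733/38186: DF=(1 − 733/38186·(0.983900+0.956900+0.951100))/(1+733/38186) = 9267/10000 ≈ 0.926700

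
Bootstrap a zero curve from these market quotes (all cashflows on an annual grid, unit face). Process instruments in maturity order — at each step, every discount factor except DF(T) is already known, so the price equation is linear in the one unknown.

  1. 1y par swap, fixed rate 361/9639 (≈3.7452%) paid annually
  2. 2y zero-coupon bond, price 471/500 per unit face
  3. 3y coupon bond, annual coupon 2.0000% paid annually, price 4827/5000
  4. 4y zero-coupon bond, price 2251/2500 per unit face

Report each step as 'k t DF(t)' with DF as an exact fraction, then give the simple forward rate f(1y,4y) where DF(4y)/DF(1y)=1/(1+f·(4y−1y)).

1 1 9639/10000
2 2 471/500
3 3 9091/10000
4 4 2251/2500
f(1y,4y) = ((9639/10000)/(2251/2500) − 1)/(3) = 635/27012 ≈ 2.3508%

step 1 [1y] swap r/1=361/9639: DF=(1 − 361/9639·(0))/(1+361/9639) = 9639/10000 ≈ 0.963900
step 2 [2y] zero: DF = P = 471/500 ≈ 0.942000
step 3 [3y] bond c/1=1/50: DF=(4827/5000 − 1/50·(0.963900+0.942000))/(1+1/50) = 9091/10000 ≈ 0.909100
step 4 [4y] zero: DF = P = 2251/2500 ≈ 0.900400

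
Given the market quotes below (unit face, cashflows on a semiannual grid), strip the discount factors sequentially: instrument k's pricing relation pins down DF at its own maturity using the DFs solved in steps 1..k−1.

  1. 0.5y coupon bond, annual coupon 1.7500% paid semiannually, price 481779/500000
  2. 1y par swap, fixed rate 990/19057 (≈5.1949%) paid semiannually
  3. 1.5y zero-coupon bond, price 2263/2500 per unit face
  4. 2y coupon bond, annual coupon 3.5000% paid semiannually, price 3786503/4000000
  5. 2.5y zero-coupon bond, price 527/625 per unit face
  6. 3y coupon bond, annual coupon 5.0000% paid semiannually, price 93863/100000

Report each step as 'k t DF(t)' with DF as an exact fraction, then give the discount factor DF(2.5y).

step 1 [0.5y] bond c/2=7/800: DF=(481779/500000 − 7/800·(0))/(1+7/800) = 597/625 ≈ 0.955200
step 2 [1y] swap r/2=495/19057: DF=(1 − 495/19057·(0.955200))/(1+495/19057) = 1901/2000 ≈ 0.950500
step 3 [1.5y] zero: DF = P = 2263/2500 ≈ 0.905200
step 4 [2y] bond c/2=7/400: DF=(3786503/4000000 − 7/400·(0.955200+0.950500+0.905200))/(1+7/400) = 441/500 ≈ 0.882000
step 5 [2.5y] zero: DF = P = 527/625 ≈ 0.843200
step 6 [3y] bond c/2=1/40: DF=(93863/100000 − 1/40·(0.955200+0.950500+0.905200+0.882000+0.843200))/(1+1/40) = 8051/10000 ≈ 0.805100

1 1/2 597/625
2 1 1901/2000
3 3/2 2263/2500
4 2 441/500
5 5/2 527/625
6 3 8051/10000
DF(2.5y) = 527/625 ≈ 0.843200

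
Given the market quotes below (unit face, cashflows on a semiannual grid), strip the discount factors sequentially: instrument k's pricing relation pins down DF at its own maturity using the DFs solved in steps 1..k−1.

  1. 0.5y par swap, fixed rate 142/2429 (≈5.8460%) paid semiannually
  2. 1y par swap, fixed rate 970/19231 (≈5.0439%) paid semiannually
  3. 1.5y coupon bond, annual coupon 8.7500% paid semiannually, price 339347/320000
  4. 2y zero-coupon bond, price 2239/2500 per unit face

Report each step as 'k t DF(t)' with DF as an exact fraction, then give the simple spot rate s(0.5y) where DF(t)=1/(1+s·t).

1 1/2 2429/2500
2 1 1903/2000
3 3/2 4677/5000
4 2 2239/2500
s(0.5y) = (1/(2429/2500) − 1)/(1/2) = 142/2429 ≈ 5.8460%

step 1 [0.5y] swap r/2=71/2429: DF=(1 − 71/2429·(0))/(1+71/2429) = 2429/2500 ≈ 0.971600
step 2 [1y] swap r/2=485/19231: DF=(1 − 485/19231·(0.971600))/(1+485/19231) = 1903/2000 ≈ 0.951500
step 3 [1.5y] bond c/2=7/160: DF=(339347/320000 − 7/160·(0.971600+0.951500))/(1+7/160) = 4677/5000 ≈ 0.935400
step 4 [2y] zero: DF = P = 2239/2500 ≈ 0.895600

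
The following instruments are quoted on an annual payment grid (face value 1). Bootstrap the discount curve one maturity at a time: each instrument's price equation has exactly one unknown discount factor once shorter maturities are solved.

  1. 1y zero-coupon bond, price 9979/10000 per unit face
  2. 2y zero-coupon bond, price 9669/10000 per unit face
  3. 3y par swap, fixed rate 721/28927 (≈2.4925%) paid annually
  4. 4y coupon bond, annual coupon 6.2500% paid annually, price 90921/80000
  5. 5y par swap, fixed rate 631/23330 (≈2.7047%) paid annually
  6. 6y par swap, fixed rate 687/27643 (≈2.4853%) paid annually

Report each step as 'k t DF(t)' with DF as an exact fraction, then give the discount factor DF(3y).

1 1 9979/10000
2 2 9669/10000
3 3 9279/10000
4 4 1799/2000
5 5 4369/5000
6 6 4313/5000
DF(3y) = 9279/10000 ≈ 0.927900

step 1 [1y] zero: DF = P = 9979/10000 ≈ 0.997900
step 2 [2y] zero: DF = P = 9669/10000 ≈ 0.966900
step 3 [3y] swap r/1=721/28927: DF=(1 − 721/28927·(0.997900+0.966900))/(1+721/28927) = 9279/10000 ≈ 0.927900
step 4 [4y] bond c/1=1/16: DF=(90921/80000 − 1/16·(0.997900+0.966900+0.927900))/(1+1/16) = 1799/2000 ≈ 0.899500
step 5 [5y] swap r/1=631/23330: DF=(1 − 631/23330·(0.997900+0.966900+0.927900+0.899500))/(1+631/23330) = 4369/5000 ≈ 0.873800
step 6 [6y] swap r/1=687/27643: DF=(1 − 687/27643·(0.997900+0.966900+0.927900+0.899500+0.873800))/(1+687/27643) = 4313/5000 ≈ 0.862600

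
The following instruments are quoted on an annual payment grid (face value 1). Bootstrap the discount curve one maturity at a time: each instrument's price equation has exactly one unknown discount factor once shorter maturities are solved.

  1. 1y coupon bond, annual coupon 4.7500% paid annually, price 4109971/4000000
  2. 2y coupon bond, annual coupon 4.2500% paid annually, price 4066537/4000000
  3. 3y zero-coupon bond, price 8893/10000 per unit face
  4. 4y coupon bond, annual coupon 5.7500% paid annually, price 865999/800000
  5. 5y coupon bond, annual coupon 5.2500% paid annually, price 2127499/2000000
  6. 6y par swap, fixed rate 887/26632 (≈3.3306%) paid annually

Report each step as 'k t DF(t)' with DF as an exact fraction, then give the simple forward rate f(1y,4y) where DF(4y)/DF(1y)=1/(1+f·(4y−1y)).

1 1 9809/10000
2 2 1169/1250
3 3 8893/10000
4 4 8711/10000
5 5 8273/10000
6 6 4113/5000
f(1y,4y) = ((9809/10000)/(8711/10000) − 1)/(3) = 366/8711 ≈ 4.2016%

step 1 [1y] bond c/1=19/400: DF=(4109971/4000000 − 19/400·(0))/(1+19/400) = 9809/10000 ≈ 0.980900
step 2 [2y] bond c/1=17/400: DF=(4066537/4000000 − 17/400·(0.980900))/(1+17/400) = 1169/1250 ≈ 0.935200
step 3 [3y] zero: DF = P = 8893/10000 ≈ 0.889300
step 4 [4y] bond c/1=23/400: DF=(865999/800000 − 23/400·(0.980900+0.935200+0.889300))/(1+23/400) = 8711/10000 ≈ 0.871100
step 5 [5y] bond c/1=21/400: DF=(2127499/2000000 − 21/400·(0.980900+0.935200+0.889300+0.871100))/(1+21/400) = 8273/10000 ≈ 0.827300
step 6 [6y] swap r/1=887/26632: DF=(1 − 887/26632·(0.980900+0.935200+0.889300+0.871100+0.827300))/(1+887/26632) = 4113/5000 ≈ 0.822600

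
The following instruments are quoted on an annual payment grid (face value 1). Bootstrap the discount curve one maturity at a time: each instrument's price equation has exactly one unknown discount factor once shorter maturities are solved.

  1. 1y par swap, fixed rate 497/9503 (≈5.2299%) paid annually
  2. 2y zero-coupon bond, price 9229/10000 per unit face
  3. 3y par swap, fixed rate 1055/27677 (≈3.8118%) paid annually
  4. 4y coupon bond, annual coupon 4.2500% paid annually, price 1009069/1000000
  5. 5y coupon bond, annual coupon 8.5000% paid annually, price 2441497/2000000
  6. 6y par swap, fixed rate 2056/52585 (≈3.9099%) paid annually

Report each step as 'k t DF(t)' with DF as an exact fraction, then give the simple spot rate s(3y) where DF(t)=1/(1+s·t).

1 1 9503/10000
2 2 9229/10000
3 3 1789/2000
4 4 8551/10000
5 5 8413/10000
6 6 993/1250
s(3y) = (1/(1789/2000) − 1)/(3) = 211/5367 ≈ 3.9314%

step 1 [1y] swap r/1=497/9503: DF=(1 − 497/9503·(0))/(1+497/9503) = 9503/10000 ≈ 0.950300
step 2 [2y] zero: DF = P = 9229/10000 ≈ 0.922900
step 3 [3y] swap r/1=1055/27677: DF=(1 − 1055/27677·(0.950300+0.922900))/(1+1055/27677) = 1789/2000 ≈ 0.894500
step 4 [4y] bond c/1=17/400: DF=(1009069/1000000 − 17/400·(0.950300+0.922900+0.894500))/(1+17/400) = 8551/10000 ≈ 0.855100
step 5 [5y] bond c/1=17/200: DF=(2441497/2000000 − 17/200·(0.950300+0.922900+0.894500+0.855100))/(1+17/200) = 8413/10000 ≈ 0.841300
step 6 [6y] swap r/1=2056/52585: DF=(1 − 2056/52585·(0.950300+0.922900+0.894500+0.855100+0.841300))/(1+2056/52585) = 993/1250 ≈ 0.794400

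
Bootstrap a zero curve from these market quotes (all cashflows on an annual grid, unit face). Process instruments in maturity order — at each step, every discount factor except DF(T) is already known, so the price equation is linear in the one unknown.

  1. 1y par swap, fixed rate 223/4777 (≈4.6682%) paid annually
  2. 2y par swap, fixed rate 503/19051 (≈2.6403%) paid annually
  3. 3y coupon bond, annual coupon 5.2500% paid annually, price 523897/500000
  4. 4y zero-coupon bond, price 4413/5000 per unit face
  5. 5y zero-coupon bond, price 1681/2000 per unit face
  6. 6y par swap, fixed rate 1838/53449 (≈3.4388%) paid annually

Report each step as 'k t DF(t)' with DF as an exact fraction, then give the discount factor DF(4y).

step 1 [1y] swap r/1=223/4777: DF=(1 − 223/4777·(0))/(1+223/4777) = 4777/5000 ≈ 0.955400
step 2 [2y] swap r/1=503/19051: DF=(1 − 503/19051·(0.955400))/(1+503/19051) = 9497/10000 ≈ 0.949700
step 3 [3y] bond c/1=21/400: DF=(523897/500000 − 21/400·(0.955400+0.949700))/(1+21/400) = 1801/2000 ≈ 0.900500
step 4 [4y] zero: DF = P = 4413/5000 ≈ 0.882600
step 5 [5y] zero: DF = P = 1681/2000 ≈ 0.840500
step 6 [6y] swap r/1=1838/53449: DF=(1 − 1838/53449·(0.955400+0.949700+0.900500+0.882600+0.840500))/(1+1838/53449) = 4081/5000 ≈ 0.816200

1 1 4777/5000
2 2 9497/10000
3 3 1801/2000
4 4 4413/5000
5 5 1681/2000
6 6 4081/5000
DF(4y) = 4413/5000 ≈ 0.882600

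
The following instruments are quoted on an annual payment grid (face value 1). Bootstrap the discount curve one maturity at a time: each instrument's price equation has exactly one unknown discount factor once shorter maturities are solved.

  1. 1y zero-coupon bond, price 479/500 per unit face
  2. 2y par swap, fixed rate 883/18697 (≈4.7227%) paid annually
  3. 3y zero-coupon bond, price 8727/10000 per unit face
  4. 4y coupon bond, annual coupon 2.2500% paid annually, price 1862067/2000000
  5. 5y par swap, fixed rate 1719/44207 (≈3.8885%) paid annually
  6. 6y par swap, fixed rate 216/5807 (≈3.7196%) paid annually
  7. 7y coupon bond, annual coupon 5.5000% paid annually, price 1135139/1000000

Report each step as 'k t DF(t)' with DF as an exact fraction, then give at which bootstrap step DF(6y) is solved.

step 1 [1y] zero: DF = P = 479/500 ≈ 0.958000
step 2 [2y] swap r/1=883/18697: DF=(1 − 883/18697·(0.958000))/(1+883/18697) = 9117/10000 ≈ 0.911700
step 3 [3y] zero: DF = P = 8727/10000 ≈ 0.872700
step 4 [4y] bond c/1=9/400: DF=(1862067/2000000 − 9/400·(0.958000+0.911700+0.872700))/(1+9/400) = 4251/5000 ≈ 0.850200
step 5 [5y] swap r/1=1719/44207: DF=(1 − 1719/44207·(0.958000+0.911700+0.872700+0.850200))/(1+1719/44207) = 8281/10000 ≈ 0.828100
step 6 [6y] swap r/1=216/5807: DF=(1 − 216/5807·(0.958000+0.911700+0.872700+0.850200+0.828100))/(1+216/5807) = 1007/1250 ≈ 0.805600
step 7 [7y] bond c/1=11/200: DF=(1135139/1000000 − 11/200·(0.958000+0.911700+0.872700+0.850200+0.828100+0.805600))/(1+11/200) = 1607/2000 ≈ 0.803500

1 1 479/500
2 2 9117/10000
3 3 8727/10000
4 4 4251/5000
5 5 8281/10000
6 6 1007/1250
7 7 1607/2000
DF(6y) is solved at step 6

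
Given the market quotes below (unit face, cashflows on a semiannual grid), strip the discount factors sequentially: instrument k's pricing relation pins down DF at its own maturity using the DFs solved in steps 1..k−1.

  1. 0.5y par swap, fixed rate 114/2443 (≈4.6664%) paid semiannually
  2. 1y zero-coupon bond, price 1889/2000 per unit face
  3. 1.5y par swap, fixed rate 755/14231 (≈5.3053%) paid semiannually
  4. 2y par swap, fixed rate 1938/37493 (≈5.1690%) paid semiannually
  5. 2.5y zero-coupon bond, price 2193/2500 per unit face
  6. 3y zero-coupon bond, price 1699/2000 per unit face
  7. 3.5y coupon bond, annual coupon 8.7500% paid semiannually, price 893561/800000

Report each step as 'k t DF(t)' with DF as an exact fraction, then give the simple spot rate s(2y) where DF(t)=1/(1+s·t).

step 1 [0.5y] swap r/2=57/2443: DF=(1 − 57/2443·(0))/(1+57/2443) = 2443/2500 ≈ 0.977200
step 2 [1y] zero: DF = P = 1889/2000 ≈ 0.944500
step 3 [1.5y] swap r/2=755/28462: DF=(1 − 755/28462·(0.977200+0.944500))/(1+755/28462) = 1849/2000 ≈ 0.924500
step 4 [2y] swap r/2=969/37493: DF=(1 − 969/37493·(0.977200+0.944500+0.924500))/(1+969/37493) = 9031/10000 ≈ 0.903100
step 5 [2.5y] zero: DF = P = 2193/2500 ≈ 0.877200
step 6 [3y] zero: DF = P = 1699/2000 ≈ 0.849500
step 7 [3.5y] bond c/2=7/160: DF=(893561/800000 − 7/160·(0.977200+0.944500+0.924500+0.903100+0.877200+0.849500))/(1+7/160) = 4203/5000 ≈ 0.840600

1 1/2 2443/2500
2 1 1889/2000
3 3/2 1849/2000
4 2 9031/10000
5 5/2 2193/2500
6 3 1699/2000
7 7/2 4203/5000
s(2y) = (1/(9031/10000) − 1)/(2) = 969/18062 ≈ 5.3649%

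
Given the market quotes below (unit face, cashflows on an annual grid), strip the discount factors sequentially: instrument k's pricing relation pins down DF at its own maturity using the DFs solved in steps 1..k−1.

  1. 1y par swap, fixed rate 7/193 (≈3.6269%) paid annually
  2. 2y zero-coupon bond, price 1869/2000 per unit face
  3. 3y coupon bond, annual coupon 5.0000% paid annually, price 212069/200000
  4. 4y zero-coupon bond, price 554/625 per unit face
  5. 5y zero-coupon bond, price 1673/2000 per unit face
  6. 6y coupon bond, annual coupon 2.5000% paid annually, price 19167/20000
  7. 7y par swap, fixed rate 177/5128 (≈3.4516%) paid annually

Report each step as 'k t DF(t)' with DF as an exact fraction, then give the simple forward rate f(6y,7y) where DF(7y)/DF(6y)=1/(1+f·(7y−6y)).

step 1 [1y] swap r/1=7/193: DF=(1 − 7/193·(0))/(1+7/193) = 193/200 ≈ 0.965000
step 2 [2y] zero: DF = P = 1869/2000 ≈ 0.934500
step 3 [3y] bond c/1=1/20: DF=(212069/200000 − 1/20·(0.965000+0.934500))/(1+1/20) = 4597/5000 ≈ 0.919400
step 4 [4y] zero: DF = P = 554/625 ≈ 0.886400
step 5 [5y] zero: DF = P = 1673/2000 ≈ 0.836500
step 6 [6y] bond c/1=1/40: DF=(19167/20000 − 1/40·(0.965000+0.934500+0.919400+0.886400+0.836500))/(1+1/40) = 4121/5000 ≈ 0.824200
step 7 [7y] swap r/1=177/5128: DF=(1 − 177/5128·(0.965000+0.934500+0.919400+0.886400+0.836500+0.824200))/(1+177/5128) = 1969/2500 ≈ 0.787600

1 1 193/200
2 2 1869/2000
3 3 4597/5000
4 4 554/625
5 5 1673/2000
6 6 4121/5000
7 7 1969/2500
f(6y,7y) = ((4121/5000)/(1969/2500) − 1)/(1) = 183/3938 ≈ 4.6470%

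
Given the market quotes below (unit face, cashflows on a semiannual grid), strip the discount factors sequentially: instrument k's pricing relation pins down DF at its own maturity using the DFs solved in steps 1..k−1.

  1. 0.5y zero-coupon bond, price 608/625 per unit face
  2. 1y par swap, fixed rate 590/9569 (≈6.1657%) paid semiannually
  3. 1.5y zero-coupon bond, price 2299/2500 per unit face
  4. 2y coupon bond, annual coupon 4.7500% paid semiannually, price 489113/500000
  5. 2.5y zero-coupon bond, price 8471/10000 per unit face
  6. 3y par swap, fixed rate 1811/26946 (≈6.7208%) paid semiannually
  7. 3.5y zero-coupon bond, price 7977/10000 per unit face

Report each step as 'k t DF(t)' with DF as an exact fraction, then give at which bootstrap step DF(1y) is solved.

1 1/2 608/625
2 1 941/1000
3 3/2 2299/2500
4 2 4449/5000
5 5/2 8471/10000
6 3 8189/10000
7 7/2 7977/10000
DF(1y) is solved at step 2

step 1 [0.5y] zero: DF = P = 608/625 ≈ 0.972800
step 2 [1y] swap r/2=295/9569: DF=(1 − 295/9569·(0.972800))/(1+295/9569) = 941/1000 ≈ 0.941000
step 3 [1.5y] zero: DF = P = 2299/2500 ≈ 0.919600
step 4 [2y] bond c/2=19/800: DF=(489113/500000 − 19/800·(0.972800+0.941000+0.919600))/(1+19/800) = 4449/5000 ≈ 0.889800
step 5 [2.5y] zero: DF = P = 8471/10000 ≈ 0.847100
step 6 [3y] swap r/2=1811/53892: DF=(1 − 1811/53892·(0.972800+0.941000+0.919600+0.889800+0.847100))/(1+1811/53892) = 8189/10000 ≈ 0.818900
step 7 [3.5y] zero: DF = P = 7977/10000 ≈ 0.797700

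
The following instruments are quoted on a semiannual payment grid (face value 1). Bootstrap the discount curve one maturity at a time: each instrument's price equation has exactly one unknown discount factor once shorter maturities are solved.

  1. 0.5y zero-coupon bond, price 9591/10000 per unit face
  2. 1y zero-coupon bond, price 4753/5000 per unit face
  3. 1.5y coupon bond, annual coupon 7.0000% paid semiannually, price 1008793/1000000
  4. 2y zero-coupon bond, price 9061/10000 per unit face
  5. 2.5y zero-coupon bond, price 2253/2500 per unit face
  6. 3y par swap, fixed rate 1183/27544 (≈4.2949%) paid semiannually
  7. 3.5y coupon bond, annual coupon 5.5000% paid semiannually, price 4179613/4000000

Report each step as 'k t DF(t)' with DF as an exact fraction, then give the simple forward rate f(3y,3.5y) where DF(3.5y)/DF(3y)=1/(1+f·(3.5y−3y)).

step 1 [0.5y] zero: DF = P = 9591/10000 ≈ 0.959100
step 2 [1y] zero: DF = P = 4753/5000 ≈ 0.950600
step 3 [1.5y] bond c/2=7/200: DF=(1008793/1000000 − 7/200·(0.959100+0.950600))/(1+7/200) = 9101/10000 ≈ 0.910100
step 4 [2y] zero: DF = P = 9061/10000 ≈ 0.906100
step 5 [2.5y] zero: DF = P = 2253/2500 ≈ 0.901200
step 6 [3y] swap r/2=1183/55088: DF=(1 − 1183/55088·(0.959100+0.950600+0.910100+0.906100+0.901200))/(1+1183/55088) = 8817/10000 ≈ 0.881700
step 7 [3.5y] bond c/2=11/400: DF=(4179613/4000000 − 11/400·(0.959100+0.950600+0.910100+0.906100+0.901200+0.881700))/(1+11/400) = 1739/2000 ≈ 0.869500

1 1/2 9591/10000
2 1 4753/5000
3 3/2 9101/10000
4 2 9061/10000
5 5/2 2253/2500
6 3 8817/10000
7 7/2 1739/2000
f(3y,3.5y) = ((8817/10000)/(1739/2000) − 1)/(1/2) = 244/8695 ≈ 2.8062%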